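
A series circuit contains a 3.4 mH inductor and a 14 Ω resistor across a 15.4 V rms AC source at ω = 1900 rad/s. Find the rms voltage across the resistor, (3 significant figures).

X_L = ωL = 6.46 Ω
Z = 14.0 + j6.46 Ω
|Z| = √(14.0² + 6.46²) = 15.4 Ω
I = V/|Z| = 999 mA
V_R = I·|Z_R| = 0.999 × 14.0 = 14.0 V

14.0 V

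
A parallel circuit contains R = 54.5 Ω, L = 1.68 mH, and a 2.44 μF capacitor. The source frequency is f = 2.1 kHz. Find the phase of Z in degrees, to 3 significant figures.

35.1°

ω = 2πf = 13190 rad/s
X_L = ωL = 22.2 Ω
X_C = 1/(ωC) = 31.1 Ω
Parallel: admittances add. Y = 1/R + 1/(jωL) + jωC
Y = (0.0183 − j0.0129) S
|Y| = 0.0224 S → |Z| = 1/|Y| = 44.6 Ω, ∠Z = −∠Y = 35.1°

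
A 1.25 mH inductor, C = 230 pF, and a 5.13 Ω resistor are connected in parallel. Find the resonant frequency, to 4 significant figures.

ω₀ = 1/√(LC) = 1/√(0.00125 × 2.3e-10) = 1.865e+06 rad/s
f₀ = ω₀/(2π) = 296.8 kHz

296.8 kHz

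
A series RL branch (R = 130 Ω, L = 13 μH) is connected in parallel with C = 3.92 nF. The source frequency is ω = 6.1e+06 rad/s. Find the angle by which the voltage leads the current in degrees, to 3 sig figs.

-74.7°

X_L = ωL = 79.3 Ω
X_C = 1/(ωC) = 41.8 Ω
Branch 1 (R+jX_L): Z₁ = 130 + j79.3 Ω, |Z₁| = 152 Ω
Branch 2 (−jX_C): Z₂ = −j41.8 Ω
Parallel: Z = Z₁Z₂/(Z₁+Z₂), |Z| = 47.1 Ω, ∠Z = -74.7°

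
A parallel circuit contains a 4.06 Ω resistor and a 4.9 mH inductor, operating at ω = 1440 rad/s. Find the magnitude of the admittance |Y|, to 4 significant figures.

X_L = ωL = 7.056 Ω
Parallel: admittances add. Y = 1/R + 1/(jωL)
Y = (0.2463 − j0.1417) S
|Y| = 0.2842 S → |Z| = 1/|Y| = 3.519 Ω, ∠Z = −∠Y = 29.92°

284.2 mS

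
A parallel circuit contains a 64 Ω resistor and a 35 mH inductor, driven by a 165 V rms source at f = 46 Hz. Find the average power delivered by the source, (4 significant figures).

425.4 W

ω = 2πf = 289.0 rad/s
X_L = ωL = 10.12 Ω
Parallel: admittances add. Y = 1/R + 1/(jωL)
Y = (0.01562 − j0.09885) S
|Y| = 0.1001 S → |Z| = 1/|Y| = 9.992 Ω, ∠Z = −∠Y = 81.02°
I = V/|Z| = 16.51 A
P = VI cos φ = 165 × 16.51 × cos(81.02°) = 425.4 W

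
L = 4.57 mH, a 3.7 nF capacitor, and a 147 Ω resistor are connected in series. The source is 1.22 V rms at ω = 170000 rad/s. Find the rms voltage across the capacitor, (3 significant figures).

X_L = ωL = 777 Ω
X_C = 1/(ωC) = 1590 Ω
Net reactance X = X_L − X_C = -813 Ω
Z = 147 − j813 Ω
|Z| = √(147² + 813²) = 826 Ω
I = V/|Z| = 1.48 mA
V_C = I·|Z_C| = 0.00148 × 1590 = 2.35 V

2.35 V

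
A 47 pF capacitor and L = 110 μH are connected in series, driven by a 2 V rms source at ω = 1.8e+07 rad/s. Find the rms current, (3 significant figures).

X_L = ωL = 1980 Ω
X_C = 1/(ωC) = 1180 Ω
Net reactance X = X_L − X_C = 798 Ω
Z = j798 Ω
|Z| = √(0² + 798²) = 798 Ω
I = V/|Z| = 2/798 = 2.51 mA

2.51 mA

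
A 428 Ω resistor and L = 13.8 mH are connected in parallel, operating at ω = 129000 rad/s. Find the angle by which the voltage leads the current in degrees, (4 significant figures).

13.52°

X_L = ωL = 1780 Ω
Parallel: admittances add. Y = 1/R + 1/(jωL)
Y = (0.002336 − j0.0005617) S
|Y| = 0.002403 S → |Z| = 1/|Y| = 416.1 Ω, ∠Z = −∠Y = 13.52°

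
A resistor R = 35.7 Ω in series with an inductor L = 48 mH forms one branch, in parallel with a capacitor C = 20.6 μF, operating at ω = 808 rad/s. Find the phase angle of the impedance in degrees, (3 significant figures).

-11.8°

X_L = ωL = 38.8 Ω
X_C = 1/(ωC) = 60.1 Ω
Branch 1 (R+jX_L): Z₁ = 35.7 + j38.8 Ω, |Z₁| = 52.7 Ω
Branch 2 (−jX_C): Z₂ = −j60.1 Ω
Parallel: Z = Z₁Z₂/(Z₁+Z₂), |Z| = 76.2 Ω, ∠Z = -11.8°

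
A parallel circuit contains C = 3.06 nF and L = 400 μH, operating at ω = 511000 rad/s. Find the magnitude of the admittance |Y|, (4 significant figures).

X_L = ωL = 204.4 Ω
X_C = 1/(ωC) = 639.5 Ω
Parallel: admittances add. Y = 1/(jωL) + jωC
Y = (0 − j0.003329) S
|Y| = 0.003329 S → |Z| = 1/|Y| = 300.4 Ω, ∠Z = −∠Y = 90.00°

3.329 mS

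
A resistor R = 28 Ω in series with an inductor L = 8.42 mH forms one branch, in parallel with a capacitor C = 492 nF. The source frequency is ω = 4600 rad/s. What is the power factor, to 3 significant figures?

0.641

X_L = ωL = 38.7 Ω
X_C = 1/(ωC) = 442 Ω
Branch 1 (R+jX_L): Z₁ = 28.0 + j38.7 Ω, |Z₁| = 47.8 Ω
Branch 2 (−jX_C): Z₂ = −j442 Ω
Parallel: Z = Z₁Z₂/(Z₁+Z₂), |Z| = 52.3 Ω, ∠Z = 50.2°
cos φ = cos(50.2°) = 0.641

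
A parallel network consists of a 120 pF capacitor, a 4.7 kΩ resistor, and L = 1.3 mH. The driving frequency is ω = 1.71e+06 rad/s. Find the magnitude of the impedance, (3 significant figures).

3080 Ω

X_L = ωL = 2220 Ω
X_C = 1/(ωC) = 4870 Ω
Parallel: admittances add. Y = 1/R + 1/(jωL) + jωC
Y = (0.000213 − j0.000245) S
|Y| = 0.000324 S → |Z| = 1/|Y| = 3080 Ω, ∠Z = −∠Y = 49.0°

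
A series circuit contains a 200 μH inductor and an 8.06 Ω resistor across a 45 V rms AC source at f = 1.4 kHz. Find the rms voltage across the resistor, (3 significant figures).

44.0 V

ω = 2πf = 8796 rad/s
X_L = ωL = 1.76 Ω
Z = 8.06 + j1.76 Ω
|Z| = √(8.06² + 1.76²) = 8.25 Ω
I = V/|Z| = 5.45 A
V_R = I·|Z_R| = 5.45 × 8.06 = 44.0 V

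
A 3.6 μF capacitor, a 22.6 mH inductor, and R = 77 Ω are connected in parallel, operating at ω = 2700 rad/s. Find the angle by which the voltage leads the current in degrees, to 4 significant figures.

X_L = ωL = 61.02 Ω
X_C = 1/(ωC) = 102.9 Ω
Parallel: admittances add. Y = 1/R + 1/(jωL) + jωC
Y = (0.01299 − j0.006668) S
|Y| = 0.01460 S → |Z| = 1/|Y| = 68.50 Ω, ∠Z = −∠Y = 27.18°

27.18°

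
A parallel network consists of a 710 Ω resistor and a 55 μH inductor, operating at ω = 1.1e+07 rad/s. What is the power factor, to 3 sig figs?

X_L = ωL = 605 Ω
Parallel: admittances add. Y = 1/R + 1/(jωL)
Y = (0.00141 − j0.00165) S
|Y| = 0.00217 S → |Z| = 1/|Y| = 460 Ω, ∠Z = −∠Y = 49.6°
cos φ = cos(49.6°) = 0.649

0.649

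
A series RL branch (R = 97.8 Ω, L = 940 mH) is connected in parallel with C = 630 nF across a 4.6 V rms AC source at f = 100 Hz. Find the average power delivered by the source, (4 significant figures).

5.774 mW

ω = 2πf = 628.3 rad/s
X_L = ωL = 590.6 Ω
X_C = 1/(ωC) = 2526 Ω
Branch 1 (R+jX_L): Z₁ = 97.80 + j590.6 Ω, |Z₁| = 598.7 Ω
Branch 2 (−jX_C): Z₂ = −j2526 Ω
Parallel: Z = Z₁Z₂/(Z₁+Z₂), |Z| = 780.3 Ω, ∠Z = 77.71°
I = V/|Z| = 5.895 mA
P = VI cos φ = 4.6 × 0.005895 × cos(77.71°) = 5.774 mW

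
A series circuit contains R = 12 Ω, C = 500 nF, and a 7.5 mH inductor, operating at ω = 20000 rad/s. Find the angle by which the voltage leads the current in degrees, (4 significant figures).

76.50°

X_L = ωL = 150.0 Ω
X_C = 1/(ωC) = 100.0 Ω
Net reactance X = X_L − X_C = 50.00 Ω
Z = 12.00 + j50.00 Ω
|Z| = √(12.00² + 50.00²) = 51.42 Ω
∠Z = arctan(50.00/12.00) = 76.50°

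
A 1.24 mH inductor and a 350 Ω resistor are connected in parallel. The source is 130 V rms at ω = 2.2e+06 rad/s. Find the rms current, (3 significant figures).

X_L = ωL = 2730 Ω
Parallel: admittances add. Y = 1/R + 1/(jωL)
Y = (0.00286 − j0.000367) S
|Y| = 0.00288 S → |Z| = 1/|Y| = 347 Ω, ∠Z = −∠Y = 7.31°
I = V/|Z| = 130/347 = 374 mA

374 mA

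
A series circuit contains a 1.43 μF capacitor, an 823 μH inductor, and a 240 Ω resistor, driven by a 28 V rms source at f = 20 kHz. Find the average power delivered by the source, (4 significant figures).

ω = 2πf = 125700 rad/s
X_L = ωL = 103.4 Ω
X_C = 1/(ωC) = 5.565 Ω
Net reactance X = X_L − X_C = 97.86 Ω
Z = 240.0 + j97.86 Ω
|Z| = √(240.0² + 97.86²) = 259.2 Ω
∠Z = arctan(97.86/240.0) = 22.18°
I = V/|Z| = 108.0 mA
P = VI cos φ = 28 × 0.1080 × cos(22.18°) = 2.801 W

2.801 W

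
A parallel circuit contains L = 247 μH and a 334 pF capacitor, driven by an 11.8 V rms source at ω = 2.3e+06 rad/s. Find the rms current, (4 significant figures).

X_L = ωL = 568.1 Ω
X_C = 1/(ωC) = 1302 Ω
Parallel: admittances add. Y = 1/(jωL) + jωC
Y = (0 − j0.0009921) S
|Y| = 0.0009921 S → |Z| = 1/|Y| = 1008 Ω, ∠Z = −∠Y = 90.00°
I = V/|Z| = 11.8/1008 = 11.71 mA

11.71 mA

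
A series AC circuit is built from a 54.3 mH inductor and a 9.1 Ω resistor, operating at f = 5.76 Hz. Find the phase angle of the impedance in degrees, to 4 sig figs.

ω = 2πf = 36.19 rad/s
X_L = ωL = 1.965 Ω
Z = 9.100 + j1.965 Ω
|Z| = √(9.100² + 1.965²) = 9.310 Ω
∠Z = arctan(1.965/9.100) = 12.19°

12.19°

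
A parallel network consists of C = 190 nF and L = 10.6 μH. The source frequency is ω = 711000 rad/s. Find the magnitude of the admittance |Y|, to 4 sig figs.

2.404 mS

X_L = ωL = 7.537 Ω
X_C = 1/(ωC) = 7.402 Ω
Parallel: admittances add. Y = 1/(jωL) + jωC
Y = (0 + j0.002404) S
|Y| = 0.002404 S → |Z| = 1/|Y| = 415.9 Ω, ∠Z = −∠Y = -90.00°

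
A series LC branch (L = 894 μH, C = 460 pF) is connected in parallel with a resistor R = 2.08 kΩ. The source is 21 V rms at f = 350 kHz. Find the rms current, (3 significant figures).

23.7 mA

ω = 2πf = 2.199e+06 rad/s
X_L = ωL = 1970 Ω
X_C = 1/(ωC) = 989 Ω
Branch 1: Z₁ = R = 2080 Ω
Branch 2 (series LC): Z₂ = j(X_L − X_C) = j977 Ω
Parallel: Z = Z₁Z₂/(Z₁+Z₂), |Z| = 885 Ω, ∠Z = 64.8°
I = V/|Z| = 21/885 = 23.7 mA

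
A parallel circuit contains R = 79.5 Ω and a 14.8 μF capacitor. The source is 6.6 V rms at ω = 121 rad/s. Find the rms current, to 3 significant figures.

83.9 mA

X_C = 1/(ωC) = 558 Ω
Parallel: admittances add. Y = 1/R + jωC
Y = (0.0126 + j0.00179) S
|Y| = 0.0127 S → |Z| = 1/|Y| = 78.7 Ω, ∠Z = −∠Y = -8.10°
I = V/|Z| = 6.6/78.7 = 83.9 mA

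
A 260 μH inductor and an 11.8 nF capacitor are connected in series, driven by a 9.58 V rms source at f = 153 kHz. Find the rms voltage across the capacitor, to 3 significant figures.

ω = 2πf = 961300 rad/s
X_L = ωL = 250 Ω
X_C = 1/(ωC) = 88.2 Ω
Net reactance X = X_L − X_C = 162 Ω
Z = j162 Ω
|Z| = √(0² + 162²) = 162 Ω
I = V/|Z| = 59.2 mA
V_C = I·|Z_C| = 0.0592 × 88.2 = 5.22 V

5.22 V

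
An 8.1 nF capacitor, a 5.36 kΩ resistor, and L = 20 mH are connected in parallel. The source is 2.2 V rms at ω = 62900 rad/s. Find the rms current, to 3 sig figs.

750 μA

X_L = ωL = 1260 Ω
X_C = 1/(ωC) = 1960 Ω
Parallel: admittances add. Y = 1/R + 1/(jωL) + jωC
Y = (0.000187 − j0.000285) S
|Y| = 0.000341 S → |Z| = 1/|Y| = 2930 Ω, ∠Z = −∠Y = 56.8°
I = V/|Z| = 2.2/2930 = 750 μA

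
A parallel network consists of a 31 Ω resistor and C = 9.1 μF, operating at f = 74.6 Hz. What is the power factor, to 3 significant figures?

0.991

ω = 2πf = 468.7 rad/s
X_C = 1/(ωC) = 234 Ω
Parallel: admittances add. Y = 1/R + jωC
Y = (0.0323 + j0.00427) S
|Y| = 0.0325 S → |Z| = 1/|Y| = 30.7 Ω, ∠Z = −∠Y = -7.53°
cos φ = cos(-7.53°) = 0.991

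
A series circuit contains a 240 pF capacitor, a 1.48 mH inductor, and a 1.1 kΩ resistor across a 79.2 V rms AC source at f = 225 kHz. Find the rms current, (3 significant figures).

ω = 2πf = 1.414e+06 rad/s
X_L = ωL = 2090 Ω
X_C = 1/(ωC) = 2950 Ω
Net reactance X = X_L − X_C = -855 Ω
Z = 1100 − j855 Ω
|Z| = √(1100² + 855²) = 1390 Ω
I = V/|Z| = 79.2/1390 = 56.8 mA

56.8 mA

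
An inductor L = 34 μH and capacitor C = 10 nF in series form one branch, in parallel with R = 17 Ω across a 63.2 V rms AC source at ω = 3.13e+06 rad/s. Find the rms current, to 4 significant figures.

X_L = ωL = 106.4 Ω
X_C = 1/(ωC) = 31.95 Ω
Branch 1: Z₁ = R = 17.00 Ω
Branch 2 (series LC): Z₂ = j(X_L − X_C) = j74.47 Ω
Parallel: Z = Z₁Z₂/(Z₁+Z₂), |Z| = 16.57 Ω, ∠Z = 12.86°
I = V/|Z| = 63.2/16.57 = 3.813 A

3.813 A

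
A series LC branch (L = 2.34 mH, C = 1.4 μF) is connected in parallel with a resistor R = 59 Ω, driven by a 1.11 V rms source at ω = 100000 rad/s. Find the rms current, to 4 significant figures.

19.44 mA

X_L = ωL = 234.0 Ω
X_C = 1/(ωC) = 7.143 Ω
Branch 1: Z₁ = R = 59.00 Ω
Branch 2 (series LC): Z₂ = j(X_L − X_C) = j226.9 Ω
Parallel: Z = Z₁Z₂/(Z₁+Z₂), |Z| = 57.10 Ω, ∠Z = 14.58°
I = V/|Z| = 1.11/57.10 = 19.44 mA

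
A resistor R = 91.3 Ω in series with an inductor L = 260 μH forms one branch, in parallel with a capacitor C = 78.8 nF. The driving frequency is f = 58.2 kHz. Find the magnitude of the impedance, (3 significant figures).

41.8 Ω

ω = 2πf = 365700 rad/s
X_L = ωL = 95.1 Ω
X_C = 1/(ωC) = 34.7 Ω
Branch 1 (R+jX_L): Z₁ = 91.3 + j95.1 Ω, |Z₁| = 132 Ω
Branch 2 (−jX_C): Z₂ = −j34.7 Ω
Parallel: Z = Z₁Z₂/(Z₁+Z₂), |Z| = 41.8 Ω, ∠Z = -77.3°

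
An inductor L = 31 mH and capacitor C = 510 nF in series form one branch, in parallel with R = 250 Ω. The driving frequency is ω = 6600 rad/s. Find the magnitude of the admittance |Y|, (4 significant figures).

11.53 mS

X_L = ωL = 204.6 Ω
X_C = 1/(ωC) = 297.1 Ω
Branch 1: Z₁ = R = 250.0 Ω
Branch 2 (series LC): Z₂ = j(X_L − X_C) = −j92.49 Ω
Parallel: Z = Z₁Z₂/(Z₁+Z₂), |Z| = 86.74 Ω, ∠Z = -69.70°
|Y| = 1/|Z| = 11.53 mS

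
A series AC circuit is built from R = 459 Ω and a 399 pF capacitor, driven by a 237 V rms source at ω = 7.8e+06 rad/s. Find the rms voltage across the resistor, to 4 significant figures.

X_C = 1/(ωC) = 321.3 Ω
Z = 459.0 − j321.3 Ω
|Z| = √(459.0² + 321.3²) = 560.3 Ω
I = V/|Z| = 423.0 mA
V_R = I·|Z_R| = 0.4230 × 459.0 = 194.2 V

194.2 V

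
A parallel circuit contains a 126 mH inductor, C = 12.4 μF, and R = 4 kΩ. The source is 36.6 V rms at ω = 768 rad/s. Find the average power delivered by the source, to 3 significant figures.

X_L = ωL = 96.8 Ω
X_C = 1/(ωC) = 105 Ω
Parallel: admittances add. Y = 1/R + 1/(jωL) + jωC
Y = (0.000250 − j0.000811) S
|Y| = 0.000848 S → |Z| = 1/|Y| = 1180 Ω, ∠Z = −∠Y = 72.9°
I = V/|Z| = 31.1 mA
P = VI cos φ = 36.6 × 0.0311 × cos(72.9°) = 335 mW

335 mW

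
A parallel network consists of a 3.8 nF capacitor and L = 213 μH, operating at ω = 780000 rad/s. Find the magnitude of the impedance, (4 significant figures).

327.3 Ω

X_L = ωL = 166.1 Ω
X_C = 1/(ωC) = 337.4 Ω
Parallel: admittances add. Y = 1/(jωL) + jωC
Y = (0 − j0.003055) S
|Y| = 0.003055 S → |Z| = 1/|Y| = 327.3 Ω, ∠Z = −∠Y = 90.00°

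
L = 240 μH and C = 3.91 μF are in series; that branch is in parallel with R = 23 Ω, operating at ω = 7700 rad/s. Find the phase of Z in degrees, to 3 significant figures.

X_L = ωL = 1.85 Ω
X_C = 1/(ωC) = 33.2 Ω
Branch 1: Z₁ = R = 23.0 Ω
Branch 2 (series LC): Z₂ = j(X_L − X_C) = −j31.4 Ω
Parallel: Z = Z₁Z₂/(Z₁+Z₂), |Z| = 18.5 Ω, ∠Z = -36.3°

-36.3°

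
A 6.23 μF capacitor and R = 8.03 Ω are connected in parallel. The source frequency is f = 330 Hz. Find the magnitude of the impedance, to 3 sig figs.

7.99 Ω

ω = 2πf = 2073 rad/s
X_C = 1/(ωC) = 77.4 Ω
Parallel: admittances add. Y = 1/R + jωC
Y = (0.125 + j0.0129) S
|Y| = 0.125 S → |Z| = 1/|Y| = 7.99 Ω, ∠Z = −∠Y = -5.92°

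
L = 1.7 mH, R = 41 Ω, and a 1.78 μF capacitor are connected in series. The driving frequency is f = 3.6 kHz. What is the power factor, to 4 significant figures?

0.9490

ω = 2πf = 22620 rad/s
X_L = ωL = 38.45 Ω
X_C = 1/(ωC) = 24.84 Ω
Net reactance X = X_L − X_C = 13.62 Ω
Z = 41.00 + j13.62 Ω
|Z| = √(41.00² + 13.62²) = 43.20 Ω
∠Z = arctan(13.62/41.00) = 18.37°
cos φ = cos(18.37°) = 0.9490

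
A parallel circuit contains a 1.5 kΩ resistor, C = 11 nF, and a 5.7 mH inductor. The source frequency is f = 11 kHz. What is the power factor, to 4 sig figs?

ω = 2πf = 69120 rad/s
X_L = ωL = 394.0 Ω
X_C = 1/(ωC) = 1315 Ω
Parallel: admittances add. Y = 1/R + 1/(jωL) + jωC
Y = (0.0006667 − j0.001778) S
|Y| = 0.001899 S → |Z| = 1/|Y| = 526.6 Ω, ∠Z = −∠Y = 69.45°
cos φ = cos(69.45°) = 0.3511

0.3511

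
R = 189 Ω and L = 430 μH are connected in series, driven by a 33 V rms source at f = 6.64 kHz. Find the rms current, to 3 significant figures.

174 mA

ω = 2πf = 41720 rad/s
X_L = ωL = 17.9 Ω
Z = 189 + j17.9 Ω
|Z| = √(189² + 17.9²) = 190 Ω
I = V/|Z| = 33/190 = 174 mA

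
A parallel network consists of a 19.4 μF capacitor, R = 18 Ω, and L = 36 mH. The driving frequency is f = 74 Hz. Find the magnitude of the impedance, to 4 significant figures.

13.29 Ω

ω = 2πf = 465.0 rad/s
X_L = ωL = 16.74 Ω
X_C = 1/(ωC) = 110.9 Ω
Parallel: admittances add. Y = 1/R + 1/(jωL) + jωC
Y = (0.05556 − j0.05072) S
|Y| = 0.07523 S → |Z| = 1/|Y| = 13.29 Ω, ∠Z = −∠Y = 42.40°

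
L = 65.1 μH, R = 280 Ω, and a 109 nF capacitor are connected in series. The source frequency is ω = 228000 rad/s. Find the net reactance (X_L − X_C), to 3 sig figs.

-25.4 Ω

X_L = ωL = 14.8 Ω
X_C = 1/(ωC) = 40.2 Ω
X = 14.8 − 40.2 = -25.4 Ω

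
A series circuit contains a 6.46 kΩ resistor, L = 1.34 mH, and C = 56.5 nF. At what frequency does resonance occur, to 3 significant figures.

18.3 kHz

ω₀ = 1/√(LC) = 1/√(0.00134 × 5.65e-08) = 114900 rad/s
f₀ = ω₀/(2π) = 18.3 kHz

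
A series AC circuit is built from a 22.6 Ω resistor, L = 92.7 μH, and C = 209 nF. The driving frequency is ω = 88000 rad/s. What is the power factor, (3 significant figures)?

X_L = ωL = 8.16 Ω
X_C = 1/(ωC) = 54.4 Ω
Net reactance X = X_L − X_C = -46.2 Ω
Z = 22.6 − j46.2 Ω
|Z| = √(22.6² + 46.2²) = 51.4 Ω
∠Z = arctan(-46.2/22.6) = -63.9°
cos φ = cos(-63.9°) = 0.439

0.439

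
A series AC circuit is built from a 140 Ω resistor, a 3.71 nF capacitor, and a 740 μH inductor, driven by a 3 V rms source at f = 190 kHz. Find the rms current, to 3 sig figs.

4.46 mA

ω = 2πf = 1.194e+06 rad/s
X_L = ωL = 883 Ω
X_C = 1/(ωC) = 226 Ω
Net reactance X = X_L − X_C = 658 Ω
Z = 140 + j658 Ω
|Z| = √(140² + 658²) = 672 Ω
I = V/|Z| = 3/672 = 4.46 mA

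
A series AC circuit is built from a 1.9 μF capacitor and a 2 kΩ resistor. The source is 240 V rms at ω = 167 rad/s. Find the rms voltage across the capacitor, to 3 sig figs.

X_C = 1/(ωC) = 3150 Ω
Z = 2000 − j3150 Ω
|Z| = √(2000² + 3150²) = 3730 Ω
I = V/|Z| = 64.3 mA
V_C = I·|Z_C| = 0.0643 × 3150 = 203 V

203 V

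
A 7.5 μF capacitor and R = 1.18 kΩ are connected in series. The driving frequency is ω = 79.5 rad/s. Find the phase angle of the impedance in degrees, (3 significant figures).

X_C = 1/(ωC) = 1680 Ω
Z = 1180 − j1680 Ω
|Z| = √(1180² + 1680²) = 2050 Ω
∠Z = arctan(-1680/1180) = -54.9°

-54.9°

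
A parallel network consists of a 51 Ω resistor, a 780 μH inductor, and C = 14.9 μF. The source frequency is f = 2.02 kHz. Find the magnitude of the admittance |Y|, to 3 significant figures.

ω = 2πf = 12690 rad/s
X_L = ωL = 9.90 Ω
X_C = 1/(ωC) = 5.29 Ω
Parallel: admittances add. Y = 1/R + 1/(jωL) + jωC
Y = (0.0196 + j0.0881) S
|Y| = 0.0903 S → |Z| = 1/|Y| = 11.1 Ω, ∠Z = −∠Y = -77.5°

90.3 mS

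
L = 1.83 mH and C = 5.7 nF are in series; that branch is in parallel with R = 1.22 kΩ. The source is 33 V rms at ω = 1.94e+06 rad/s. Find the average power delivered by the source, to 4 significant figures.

892.6 mW

X_L = ωL = 3550 Ω
X_C = 1/(ωC) = 90.43 Ω
Branch 1: Z₁ = R = 1220 Ω
Branch 2 (series LC): Z₂ = j(X_L − X_C) = j3460 Ω
Parallel: Z = Z₁Z₂/(Z₁+Z₂), |Z| = 1151 Ω, ∠Z = 19.42°
I = V/|Z| = 28.68 mA
P = VI cos φ = 33 × 0.02868 × cos(19.42°) = 892.6 mW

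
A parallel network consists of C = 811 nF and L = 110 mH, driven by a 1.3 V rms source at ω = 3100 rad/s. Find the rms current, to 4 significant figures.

544.0 μA

X_L = ωL = 341.0 Ω
X_C = 1/(ωC) = 397.8 Ω
Parallel: admittances add. Y = 1/(jωL) + jωC
Y = (0 − j0.0004185) S
|Y| = 0.0004185 S → |Z| = 1/|Y| = 2390 Ω, ∠Z = −∠Y = 90.00°
I = V/|Z| = 1.3/2390 = 544.0 μA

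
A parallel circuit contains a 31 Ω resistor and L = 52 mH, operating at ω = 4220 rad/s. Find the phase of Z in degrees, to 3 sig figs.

8.04°

X_L = ωL = 219 Ω
Parallel: admittances add. Y = 1/R + 1/(jωL)
Y = (0.0323 − j0.00456) S
|Y| = 0.0326 S → |Z| = 1/|Y| = 30.7 Ω, ∠Z = −∠Y = 8.04°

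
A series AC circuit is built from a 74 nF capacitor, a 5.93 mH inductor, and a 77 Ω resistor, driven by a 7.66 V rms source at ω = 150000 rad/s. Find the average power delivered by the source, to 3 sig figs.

X_L = ωL = 890 Ω
X_C = 1/(ωC) = 90.1 Ω
Net reactance X = X_L − X_C = 799 Ω
Z = 77.0 + j799 Ω
|Z| = √(77.0² + 799²) = 803 Ω
∠Z = arctan(799/77.0) = 84.5°
I = V/|Z| = 9.54 mA
P = VI cos φ = 7.66 × 0.00954 × cos(84.5°) = 7.00 mW

7.00 mW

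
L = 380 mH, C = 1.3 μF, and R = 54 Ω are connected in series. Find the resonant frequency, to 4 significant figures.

226.4 Hz

ω₀ = 1/√(LC) = 1/√(0.38 × 1.3e-06) = 1423 rad/s
f₀ = ω₀/(2π) = 226.4 Hz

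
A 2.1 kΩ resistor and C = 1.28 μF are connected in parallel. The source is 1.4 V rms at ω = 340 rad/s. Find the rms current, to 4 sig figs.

X_C = 1/(ωC) = 2298 Ω
Parallel: admittances add. Y = 1/R + jωC
Y = (0.0004762 + j0.0004352) S
|Y| = 0.0006451 S → |Z| = 1/|Y| = 1550 Ω, ∠Z = −∠Y = -42.42°
I = V/|Z| = 1.4/1550 = 903.1 μA

903.1 μA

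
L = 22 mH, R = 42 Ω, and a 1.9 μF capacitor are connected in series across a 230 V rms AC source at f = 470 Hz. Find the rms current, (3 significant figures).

1.90 A

ω = 2πf = 2953 rad/s
X_L = ωL = 65.0 Ω
X_C = 1/(ωC) = 178 Ω
Net reactance X = X_L − X_C = -113 Ω
Z = 42.0 − j113 Ω
|Z| = √(42.0² + 113²) = 121 Ω
I = V/|Z| = 230/121 = 1.90 A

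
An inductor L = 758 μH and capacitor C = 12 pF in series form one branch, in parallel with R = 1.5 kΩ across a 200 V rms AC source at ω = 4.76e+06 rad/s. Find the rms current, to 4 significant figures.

134.1 mA

X_L = ωL = 3608 Ω
X_C = 1/(ωC) = 17510 Ω
Branch 1: Z₁ = R = 1500 Ω
Branch 2 (series LC): Z₂ = j(X_L − X_C) = −j13900 Ω
Parallel: Z = Z₁Z₂/(Z₁+Z₂), |Z| = 1491 Ω, ∠Z = -6.160°
I = V/|Z| = 200/1491 = 134.1 mA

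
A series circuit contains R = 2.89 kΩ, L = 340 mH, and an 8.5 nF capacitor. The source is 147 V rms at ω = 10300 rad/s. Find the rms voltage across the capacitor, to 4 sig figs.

199.2 V

X_L = ωL = 3502 Ω
X_C = 1/(ωC) = 11420 Ω
Net reactance X = X_L − X_C = -7920 Ω
Z = 2890 − j7920 Ω
|Z| = √(2890² + 7920²) = 8431 Ω
I = V/|Z| = 17.44 mA
V_C = I·|Z_C| = 0.01744 × 11420 = 199.2 V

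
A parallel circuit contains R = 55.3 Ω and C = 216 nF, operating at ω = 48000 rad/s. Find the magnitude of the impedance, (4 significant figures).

47.97 Ω

X_C = 1/(ωC) = 96.45 Ω
Parallel: admittances add. Y = 1/R + jωC
Y = (0.01808 + j0.01037) S
|Y| = 0.02084 S → |Z| = 1/|Y| = 47.97 Ω, ∠Z = −∠Y = -29.83°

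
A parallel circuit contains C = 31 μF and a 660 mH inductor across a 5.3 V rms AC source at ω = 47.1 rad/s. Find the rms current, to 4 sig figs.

162.8 mA

X_L = ωL = 31.09 Ω
X_C = 1/(ωC) = 684.9 Ω
Parallel: admittances add. Y = 1/(jωL) + jωC
Y = (0 − j0.03071) S
|Y| = 0.03071 S → |Z| = 1/|Y| = 32.56 Ω, ∠Z = −∠Y = 90.00°
I = V/|Z| = 5.3/32.56 = 162.8 mA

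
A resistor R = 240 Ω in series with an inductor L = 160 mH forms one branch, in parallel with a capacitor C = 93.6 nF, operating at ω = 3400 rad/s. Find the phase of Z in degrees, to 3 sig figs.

60.9°

X_L = ωL = 544 Ω
X_C = 1/(ωC) = 3140 Ω
Branch 1 (R+jX_L): Z₁ = 240 + j544 Ω, |Z₁| = 595 Ω
Branch 2 (−jX_C): Z₂ = −j3140 Ω
Parallel: Z = Z₁Z₂/(Z₁+Z₂), |Z| = 716 Ω, ∠Z = 60.9°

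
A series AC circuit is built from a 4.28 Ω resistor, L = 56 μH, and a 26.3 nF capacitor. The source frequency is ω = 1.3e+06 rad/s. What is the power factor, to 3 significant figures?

0.0978

X_L = ωL = 72.8 Ω
X_C = 1/(ωC) = 29.2 Ω
Net reactance X = X_L − X_C = 43.6 Ω
Z = 4.28 + j43.6 Ω
|Z| = √(4.28² + 43.6²) = 43.8 Ω
∠Z = arctan(43.6/4.28) = 84.4°
cos φ = cos(84.4°) = 0.0978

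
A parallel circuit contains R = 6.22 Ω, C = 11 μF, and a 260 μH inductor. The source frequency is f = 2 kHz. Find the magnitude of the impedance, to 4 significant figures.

ω = 2πf = 12570 rad/s
X_L = ωL = 3.267 Ω
X_C = 1/(ωC) = 7.234 Ω
Parallel: admittances add. Y = 1/R + 1/(jωL) + jωC
Y = (0.1608 − j0.1678) S
|Y| = 0.2324 S → |Z| = 1/|Y| = 4.303 Ω, ∠Z = −∠Y = 46.23°

4.303 Ω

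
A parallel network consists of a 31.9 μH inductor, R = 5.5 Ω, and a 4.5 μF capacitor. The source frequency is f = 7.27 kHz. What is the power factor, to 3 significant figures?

0.354

ω = 2πf = 45680 rad/s
X_L = ωL = 1.46 Ω
X_C = 1/(ωC) = 4.86 Ω
Parallel: admittances add. Y = 1/R + 1/(jωL) + jωC
Y = (0.182 − j0.481) S
|Y| = 0.514 S → |Z| = 1/|Y| = 1.95 Ω, ∠Z = −∠Y = 69.3°
cos φ = cos(69.3°) = 0.354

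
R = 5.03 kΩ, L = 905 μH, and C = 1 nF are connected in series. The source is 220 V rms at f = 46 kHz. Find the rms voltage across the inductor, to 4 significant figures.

ω = 2πf = 289000 rad/s
X_L = ωL = 261.6 Ω
X_C = 1/(ωC) = 3460 Ω
Net reactance X = X_L − X_C = -3198 Ω
Z = 5030 − j3198 Ω
|Z| = √(5030² + 3198²) = 5961 Ω
I = V/|Z| = 36.91 mA
V_L = I·|Z_L| = 0.03691 × 261.6 = 9.654 V

9.654 V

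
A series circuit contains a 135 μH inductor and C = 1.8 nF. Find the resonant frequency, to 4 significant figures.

322.9 kHz

ω₀ = 1/√(LC) = 1/√(0.000135 × 1.8e-09) = 2.029e+06 rad/s
f₀ = ω₀/(2π) = 322.9 kHz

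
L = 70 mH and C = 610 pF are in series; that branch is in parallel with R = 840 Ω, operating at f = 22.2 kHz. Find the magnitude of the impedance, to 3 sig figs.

774 Ω

ω = 2πf = 139500 rad/s
X_L = ωL = 9760 Ω
X_C = 1/(ωC) = 11800 Ω
Branch 1: Z₁ = R = 840 Ω
Branch 2 (series LC): Z₂ = j(X_L − X_C) = −j1990 Ω
Parallel: Z = Z₁Z₂/(Z₁+Z₂), |Z| = 774 Ω, ∠Z = -22.9°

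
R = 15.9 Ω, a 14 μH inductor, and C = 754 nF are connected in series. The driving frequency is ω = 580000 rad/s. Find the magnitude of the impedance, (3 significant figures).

16.9 Ω

X_L = ωL = 8.12 Ω
X_C = 1/(ωC) = 2.29 Ω
Net reactance X = X_L − X_C = 5.83 Ω
Z = 15.9 + j5.83 Ω
|Z| = √(15.9² + 5.83²) = 16.9 Ω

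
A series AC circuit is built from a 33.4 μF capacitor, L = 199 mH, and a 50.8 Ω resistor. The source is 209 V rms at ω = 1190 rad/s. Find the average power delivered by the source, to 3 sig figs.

X_L = ωL = 237 Ω
X_C = 1/(ωC) = 25.2 Ω
Net reactance X = X_L − X_C = 212 Ω
Z = 50.8 + j212 Ω
|Z| = √(50.8² + 212²) = 218 Ω
∠Z = arctan(212/50.8) = 76.5°
I = V/|Z| = 960 mA
P = VI cos φ = 209 × 0.960 × cos(76.5°) = 46.8 W

46.8 W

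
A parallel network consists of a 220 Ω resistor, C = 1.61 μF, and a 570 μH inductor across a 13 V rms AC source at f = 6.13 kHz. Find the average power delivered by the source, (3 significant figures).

ω = 2πf = 38520 rad/s
X_L = ωL = 22.0 Ω
X_C = 1/(ωC) = 16.1 Ω
Parallel: admittances add. Y = 1/R + 1/(jωL) + jωC
Y = (0.00455 + j0.0165) S
|Y| = 0.0171 S → |Z| = 1/|Y| = 58.6 Ω, ∠Z = −∠Y = -74.6°
I = V/|Z| = 222 mA
P = VI cos φ = 13 × 0.222 × cos(-74.6°) = 768 mW

768 mW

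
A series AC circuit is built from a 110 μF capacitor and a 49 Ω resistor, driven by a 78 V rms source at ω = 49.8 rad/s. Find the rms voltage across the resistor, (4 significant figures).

X_C = 1/(ωC) = 182.5 Ω
Z = 49.00 − j182.5 Ω
|Z| = √(49.00² + 182.5²) = 189.0 Ω
I = V/|Z| = 412.7 mA
V_R = I·|Z_R| = 0.4127 × 49.00 = 20.22 V

20.22 V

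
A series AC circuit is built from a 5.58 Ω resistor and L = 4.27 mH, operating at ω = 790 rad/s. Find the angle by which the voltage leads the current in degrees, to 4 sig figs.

31.15°

X_L = ωL = 3.373 Ω
Z = 5.580 + j3.373 Ω
|Z| = √(5.580² + 3.373²) = 6.520 Ω
∠Z = arctan(3.373/5.580) = 31.15°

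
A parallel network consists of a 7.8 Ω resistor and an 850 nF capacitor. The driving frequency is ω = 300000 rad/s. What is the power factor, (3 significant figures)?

0.449

X_C = 1/(ωC) = 3.92 Ω
Parallel: admittances add. Y = 1/R + jωC
Y = (0.128 + j0.255) S
|Y| = 0.285 S → |Z| = 1/|Y| = 3.50 Ω, ∠Z = −∠Y = -63.3°
cos φ = cos(-63.3°) = 0.449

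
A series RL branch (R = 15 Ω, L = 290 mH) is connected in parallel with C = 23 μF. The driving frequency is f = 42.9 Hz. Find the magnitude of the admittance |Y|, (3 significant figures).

ω = 2πf = 269.5 rad/s
X_L = ωL = 78.2 Ω
X_C = 1/(ωC) = 161 Ω
Branch 1 (R+jX_L): Z₁ = 15.0 + j78.2 Ω, |Z₁| = 79.6 Ω
Branch 2 (−jX_C): Z₂ = −j161 Ω
Parallel: Z = Z₁Z₂/(Z₁+Z₂), |Z| = 152 Ω, ∠Z = 68.9°
|Y| = 1/|Z| = 6.58 mS

6.58 mS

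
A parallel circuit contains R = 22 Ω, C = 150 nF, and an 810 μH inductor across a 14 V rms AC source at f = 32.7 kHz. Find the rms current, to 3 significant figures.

ω = 2πf = 205500 rad/s
X_L = ωL = 166 Ω
X_C = 1/(ωC) = 32.4 Ω
Parallel: admittances add. Y = 1/R + 1/(jωL) + jωC
Y = (0.0455 + j0.0248) S
|Y| = 0.0518 S → |Z| = 1/|Y| = 19.3 Ω, ∠Z = −∠Y = -28.6°
I = V/|Z| = 14/19.3 = 725 mA

725 mA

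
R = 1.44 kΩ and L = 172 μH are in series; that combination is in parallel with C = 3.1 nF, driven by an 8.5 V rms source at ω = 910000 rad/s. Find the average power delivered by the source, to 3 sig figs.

49.6 mW

X_L = ωL = 157 Ω
X_C = 1/(ωC) = 354 Ω
Branch 1 (R+jX_L): Z₁ = 1440 + j157 Ω, |Z₁| = 1450 Ω
Branch 2 (−jX_C): Z₂ = −j354 Ω
Parallel: Z = Z₁Z₂/(Z₁+Z₂), |Z| = 353 Ω, ∠Z = -76.0°
I = V/|Z| = 24.1 mA
P = VI cos φ = 8.5 × 0.0241 × cos(-76.0°) = 49.6 mW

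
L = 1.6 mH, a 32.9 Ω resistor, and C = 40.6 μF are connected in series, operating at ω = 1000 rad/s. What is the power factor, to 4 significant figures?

X_L = ωL = 1.600 Ω
X_C = 1/(ωC) = 24.63 Ω
Net reactance X = X_L − X_C = -23.03 Ω
Z = 32.90 − j23.03 Ω
|Z| = √(32.90² + 23.03²) = 40.16 Ω
∠Z = arctan(-23.03/32.90) = -34.99°
cos φ = cos(-34.99°) = 0.8192

0.8192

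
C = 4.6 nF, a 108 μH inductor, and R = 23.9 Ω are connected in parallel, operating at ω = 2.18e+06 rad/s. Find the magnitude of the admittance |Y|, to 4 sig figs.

X_L = ωL = 235.4 Ω
X_C = 1/(ωC) = 99.72 Ω
Parallel: admittances add. Y = 1/R + 1/(jωL) + jωC
Y = (0.04184 + j0.005781) S
|Y| = 0.04224 S → |Z| = 1/|Y| = 23.68 Ω, ∠Z = −∠Y = -7.866°

42.24 mS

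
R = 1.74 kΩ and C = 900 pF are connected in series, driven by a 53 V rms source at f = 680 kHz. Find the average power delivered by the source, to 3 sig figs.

ω = 2πf = 4.273e+06 rad/s
X_C = 1/(ωC) = 260 Ω
Z = 1740 − j260 Ω
|Z| = √(1740² + 260²) = 1760 Ω
∠Z = arctan(-260/1740) = -8.50°
I = V/|Z| = 30.1 mA
P = VI cos φ = 53 × 0.0301 × cos(-8.50°) = 1.58 W

1.58 W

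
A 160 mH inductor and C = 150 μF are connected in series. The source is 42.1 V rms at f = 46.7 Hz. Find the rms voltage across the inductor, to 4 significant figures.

ω = 2πf = 293.4 rad/s
X_L = ωL = 46.95 Ω
X_C = 1/(ωC) = 22.72 Ω
Net reactance X = X_L − X_C = 24.23 Ω
Z = j24.23 Ω
|Z| = √(0² + 24.23²) = 24.23 Ω
I = V/|Z| = 1.738 A
V_L = I·|Z_L| = 1.738 × 46.95 = 81.58 V

81.58 V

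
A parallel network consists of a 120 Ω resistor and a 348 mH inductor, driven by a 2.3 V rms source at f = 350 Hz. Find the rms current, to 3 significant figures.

19.4 mA

ω = 2πf = 2199 rad/s
X_L = ωL = 765 Ω
Parallel: admittances add. Y = 1/R + 1/(jωL)
Y = (0.00833 − j0.00131) S
|Y| = 0.00844 S → |Z| = 1/|Y| = 119 Ω, ∠Z = −∠Y = 8.91°
I = V/|Z| = 2.3/119 = 19.4 mA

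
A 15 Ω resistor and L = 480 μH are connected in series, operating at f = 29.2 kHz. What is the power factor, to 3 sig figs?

ω = 2πf = 183500 rad/s
X_L = ωL = 88.1 Ω
Z = 15.0 + j88.1 Ω
|Z| = √(15.0² + 88.1²) = 89.3 Ω
∠Z = arctan(88.1/15.0) = 80.3°
cos φ = cos(80.3°) = 0.168

0.168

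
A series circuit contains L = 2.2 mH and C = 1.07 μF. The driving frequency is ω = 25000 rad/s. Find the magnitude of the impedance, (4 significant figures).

X_L = ωL = 55.00 Ω
X_C = 1/(ωC) = 37.38 Ω
Net reactance X = X_L − X_C = 17.62 Ω
Z = j17.62 Ω
|Z| = √(0² + 17.62²) = 17.62 Ω

17.62 Ω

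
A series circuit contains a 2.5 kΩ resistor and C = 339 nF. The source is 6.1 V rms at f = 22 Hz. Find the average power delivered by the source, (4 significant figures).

ω = 2πf = 138.2 rad/s
X_C = 1/(ωC) = 21340 Ω
Z = 2500 − j21340 Ω
|Z| = √(2500² + 21340²) = 21490 Ω
∠Z = arctan(-21340/2500) = -83.32°
I = V/|Z| = 283.9 μA
P = VI cos φ = 6.1 × 0.0002839 × cos(-83.32°) = 201.5 μW

201.5 μW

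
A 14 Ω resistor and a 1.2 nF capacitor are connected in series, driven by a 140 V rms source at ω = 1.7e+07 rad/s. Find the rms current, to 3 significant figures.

2.75 A

X_C = 1/(ωC) = 49.0 Ω
Z = 14.0 − j49.0 Ω
|Z| = √(14.0² + 49.0²) = 51.0 Ω
I = V/|Z| = 140/51.0 = 2.75 A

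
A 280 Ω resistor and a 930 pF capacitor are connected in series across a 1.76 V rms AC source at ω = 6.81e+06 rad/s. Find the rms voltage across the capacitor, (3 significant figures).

X_C = 1/(ωC) = 158 Ω
Z = 280 − j158 Ω
|Z| = √(280² + 158²) = 321 Ω
I = V/|Z| = 5.48 mA
V_C = I·|Z_C| = 0.00548 × 158 = 0.865 V

0.865 V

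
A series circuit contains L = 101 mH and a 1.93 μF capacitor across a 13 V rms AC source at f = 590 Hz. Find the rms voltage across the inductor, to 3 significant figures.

ω = 2πf = 3707 rad/s
X_L = ωL = 374 Ω
X_C = 1/(ωC) = 140 Ω
Net reactance X = X_L − X_C = 235 Ω
Z = j235 Ω
|Z| = √(0² + 235²) = 235 Ω
I = V/|Z| = 55.4 mA
V_L = I·|Z_L| = 0.0554 × 374 = 20.7 V

20.7 V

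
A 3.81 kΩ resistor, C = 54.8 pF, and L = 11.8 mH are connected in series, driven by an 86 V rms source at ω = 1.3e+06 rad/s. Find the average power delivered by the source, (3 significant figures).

X_L = ωL = 15300 Ω
X_C = 1/(ωC) = 14000 Ω
Net reactance X = X_L − X_C = 1300 Ω
Z = 3810 + j1300 Ω
|Z| = √(3810² + 1300²) = 4030 Ω
∠Z = arctan(1300/3810) = 18.9°
I = V/|Z| = 21.4 mA
P = VI cos φ = 86 × 0.0214 × cos(18.9°) = 1.74 W

1.74 W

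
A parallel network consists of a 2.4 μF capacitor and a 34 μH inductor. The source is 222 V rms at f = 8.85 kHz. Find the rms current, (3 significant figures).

87.8 A

ω = 2πf = 55610 rad/s
X_L = ωL = 1.89 Ω
X_C = 1/(ωC) = 7.49 Ω
Parallel: admittances add. Y = 1/(jωL) + jωC
Y = (0 − j0.395) S
|Y| = 0.395 S → |Z| = 1/|Y| = 2.53 Ω, ∠Z = −∠Y = 90.0°
I = V/|Z| = 222/2.53 = 87.8 A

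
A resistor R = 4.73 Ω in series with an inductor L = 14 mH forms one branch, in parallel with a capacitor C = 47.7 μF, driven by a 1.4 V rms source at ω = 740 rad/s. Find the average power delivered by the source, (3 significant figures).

X_L = ωL = 10.4 Ω
X_C = 1/(ωC) = 28.3 Ω
Branch 1 (R+jX_L): Z₁ = 4.73 + j10.4 Ω, |Z₁| = 11.4 Ω
Branch 2 (−jX_C): Z₂ = −j28.3 Ω
Parallel: Z = Z₁Z₂/(Z₁+Z₂), |Z| = 17.4 Ω, ∠Z = 50.7°
I = V/|Z| = 80.6 mA
P = VI cos φ = 1.4 × 0.0806 × cos(50.7°) = 71.5 mW

71.5 mW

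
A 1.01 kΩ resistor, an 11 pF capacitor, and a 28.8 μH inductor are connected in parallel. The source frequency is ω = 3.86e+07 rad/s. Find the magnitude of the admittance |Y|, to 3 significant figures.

X_L = ωL = 1110 Ω
X_C = 1/(ωC) = 2360 Ω
Parallel: admittances add. Y = 1/R + 1/(jωL) + jωC
Y = (0.000990 − j0.000475) S
|Y| = 0.00110 S → |Z| = 1/|Y| = 911 Ω, ∠Z = −∠Y = 25.6°

1.10 mS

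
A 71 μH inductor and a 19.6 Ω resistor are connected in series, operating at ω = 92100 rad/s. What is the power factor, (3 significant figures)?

0.949

X_L = ωL = 6.54 Ω
Z = 19.6 + j6.54 Ω
|Z| = √(19.6² + 6.54²) = 20.7 Ω
∠Z = arctan(6.54/19.6) = 18.5°
cos φ = cos(18.5°) = 0.949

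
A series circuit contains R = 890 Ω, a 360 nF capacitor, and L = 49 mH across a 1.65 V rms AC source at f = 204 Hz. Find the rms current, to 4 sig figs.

ω = 2πf = 1282 rad/s
X_L = ωL = 62.81 Ω
X_C = 1/(ωC) = 2167 Ω
Net reactance X = X_L − X_C = -2104 Ω
Z = 890.0 − j2104 Ω
|Z| = √(890.0² + 2104²) = 2285 Ω
I = V/|Z| = 1.65/2285 = 722.2 μA

722.2 μA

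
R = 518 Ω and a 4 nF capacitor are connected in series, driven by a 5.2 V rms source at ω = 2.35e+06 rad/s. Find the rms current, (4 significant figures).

9.833 mA

X_C = 1/(ωC) = 106.4 Ω
Z = 518.0 − j106.4 Ω
|Z| = √(518.0² + 106.4²) = 528.8 Ω
I = V/|Z| = 5.2/528.8 = 9.833 mA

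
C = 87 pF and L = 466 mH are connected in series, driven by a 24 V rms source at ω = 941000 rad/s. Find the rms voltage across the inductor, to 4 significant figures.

X_L = ωL = 438500 Ω
X_C = 1/(ωC) = 12210 Ω
Net reactance X = X_L − X_C = 426300 Ω
Z = j426300 Ω
|Z| = √(0² + 426300²) = 426300 Ω
I = V/|Z| = 56.30 μA
V_L = I·|Z_L| = 5.63e-05 × 438500 = 24.69 V

24.69 V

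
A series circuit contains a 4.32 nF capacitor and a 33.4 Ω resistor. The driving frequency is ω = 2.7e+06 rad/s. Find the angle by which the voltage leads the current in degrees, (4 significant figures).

X_C = 1/(ωC) = 85.73 Ω
Z = 33.40 − j85.73 Ω
|Z| = √(33.40² + 85.73²) = 92.01 Ω
∠Z = arctan(-85.73/33.40) = -68.72°

-68.72°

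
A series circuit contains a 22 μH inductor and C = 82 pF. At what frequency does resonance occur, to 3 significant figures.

3.75 MHz

ω₀ = 1/√(LC) = 1/√(2.2e-05 × 8.2e-11) = 2.354e+07 rad/s
f₀ = ω₀/(2π) = 3.75 MHz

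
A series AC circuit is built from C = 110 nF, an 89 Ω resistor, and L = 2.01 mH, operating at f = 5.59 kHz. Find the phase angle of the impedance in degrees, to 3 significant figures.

ω = 2πf = 35120 rad/s
X_L = ωL = 70.6 Ω
X_C = 1/(ωC) = 259 Ω
Net reactance X = X_L − X_C = -188 Ω
Z = 89.0 − j188 Ω
|Z| = √(89.0² + 188²) = 208 Ω
∠Z = arctan(-188/89.0) = -64.7°

-64.7°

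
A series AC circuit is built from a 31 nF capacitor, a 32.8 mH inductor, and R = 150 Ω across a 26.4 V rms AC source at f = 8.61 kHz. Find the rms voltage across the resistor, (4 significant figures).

ω = 2πf = 54100 rad/s
X_L = ωL = 1774 Ω
X_C = 1/(ωC) = 596.3 Ω
Net reactance X = X_L − X_C = 1178 Ω
Z = 150.0 + j1178 Ω
|Z| = √(150.0² + 1178²) = 1188 Ω
I = V/|Z| = 22.23 mA
V_R = I·|Z_R| = 0.02223 × 150.0 = 3.334 V

3.334 V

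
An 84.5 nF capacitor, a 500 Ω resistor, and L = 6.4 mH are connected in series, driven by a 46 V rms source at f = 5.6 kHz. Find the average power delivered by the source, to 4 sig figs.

4.033 W

ω = 2πf = 35190 rad/s
X_L = ωL = 225.2 Ω
X_C = 1/(ωC) = 336.3 Ω
Net reactance X = X_L − X_C = -111.1 Ω
Z = 500.0 − j111.1 Ω
|Z| = √(500.0² + 111.1²) = 512.2 Ω
∠Z = arctan(-111.1/500.0) = -12.53°
I = V/|Z| = 89.81 mA
P = VI cos φ = 46 × 0.08981 × cos(-12.53°) = 4.033 W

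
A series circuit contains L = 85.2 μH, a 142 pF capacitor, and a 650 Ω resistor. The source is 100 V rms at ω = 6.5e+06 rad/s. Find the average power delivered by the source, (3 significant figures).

9.25 W

X_L = ωL = 554 Ω
X_C = 1/(ωC) = 1080 Ω
Net reactance X = X_L − X_C = -530 Ω
Z = 650 − j530 Ω
|Z| = √(650² + 530²) = 838 Ω
∠Z = arctan(-530/650) = -39.2°
I = V/|Z| = 119 mA
P = VI cos φ = 100 × 0.119 × cos(-39.2°) = 9.25 W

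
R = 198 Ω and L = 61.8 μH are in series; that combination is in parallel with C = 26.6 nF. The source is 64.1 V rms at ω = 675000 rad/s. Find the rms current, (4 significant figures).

1.129 A

X_L = ωL = 41.71 Ω
X_C = 1/(ωC) = 55.69 Ω
Branch 1 (R+jX_L): Z₁ = 198.0 + j41.71 Ω, |Z₁| = 202.3 Ω
Branch 2 (−jX_C): Z₂ = −j55.69 Ω
Parallel: Z = Z₁Z₂/(Z₁+Z₂), |Z| = 56.78 Ω, ∠Z = -74.06°
I = V/|Z| = 64.1/56.78 = 1.129 A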